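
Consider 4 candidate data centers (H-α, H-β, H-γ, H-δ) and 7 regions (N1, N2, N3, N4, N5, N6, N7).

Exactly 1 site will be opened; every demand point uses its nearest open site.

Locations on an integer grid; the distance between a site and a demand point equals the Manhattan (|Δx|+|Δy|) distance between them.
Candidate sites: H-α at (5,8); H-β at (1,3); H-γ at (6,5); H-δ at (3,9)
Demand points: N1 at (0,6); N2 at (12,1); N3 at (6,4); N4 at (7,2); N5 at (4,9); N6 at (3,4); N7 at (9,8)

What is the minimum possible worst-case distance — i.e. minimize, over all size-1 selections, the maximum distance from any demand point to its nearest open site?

10

Open {H-γ}.
  Farthest demand point is N2 at distance 10 (to H-γ); all others are ≤ 10.
With {H-β} the worst case is 13.
With {H-α} the worst case is 14.
No size-1 selection achieves below 10.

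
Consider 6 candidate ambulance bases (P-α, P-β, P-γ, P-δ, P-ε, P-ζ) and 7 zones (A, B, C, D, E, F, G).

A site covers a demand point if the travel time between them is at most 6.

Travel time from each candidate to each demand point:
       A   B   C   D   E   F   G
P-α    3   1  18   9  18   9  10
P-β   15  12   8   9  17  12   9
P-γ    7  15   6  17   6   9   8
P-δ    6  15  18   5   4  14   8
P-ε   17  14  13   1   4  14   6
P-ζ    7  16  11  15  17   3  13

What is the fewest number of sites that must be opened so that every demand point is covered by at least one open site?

4

Coverage sets (demand points within 6 of each site):
  P-α: {A, B}
  P-β: {}
  P-γ: {C, E}
  P-δ: {A, D, E}
  P-ε: {D, E, G}
  P-ζ: {F}
No 3 sites suffice: every size-3 union leaves at least one demand point uncovered.
But {P-α, P-γ, P-ε, P-ζ} covers everything, so the minimum is 4.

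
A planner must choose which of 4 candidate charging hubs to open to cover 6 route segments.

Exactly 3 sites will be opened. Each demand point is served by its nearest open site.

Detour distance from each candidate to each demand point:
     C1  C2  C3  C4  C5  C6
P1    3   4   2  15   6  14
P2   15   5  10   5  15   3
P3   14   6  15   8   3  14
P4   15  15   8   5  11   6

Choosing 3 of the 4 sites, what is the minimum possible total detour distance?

20

Open {P1, P2, P3}.
  C1→P1 3, C2→P1 4, C3→P1 2, C4→P2 5, C5→P3 3, C6→P2 3  ⇒ total 20.
Compare {P1, P2, P4}: total 23.
Compare {P1, P3, P4}: total 23.
No size-3 selection does better; minimum is 20.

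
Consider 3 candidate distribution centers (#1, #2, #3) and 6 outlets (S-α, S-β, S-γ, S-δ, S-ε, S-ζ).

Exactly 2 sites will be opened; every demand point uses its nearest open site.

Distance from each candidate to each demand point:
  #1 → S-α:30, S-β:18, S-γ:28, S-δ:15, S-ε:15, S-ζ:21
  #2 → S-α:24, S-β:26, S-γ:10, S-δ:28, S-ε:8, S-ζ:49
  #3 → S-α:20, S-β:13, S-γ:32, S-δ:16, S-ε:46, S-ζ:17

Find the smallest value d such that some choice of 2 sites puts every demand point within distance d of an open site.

Open {#2, #3}.
  Farthest demand point is S-α at distance 20 (to #3); all others are ≤ 20.
With {#1, #2} the worst case is 24.
With {#1, #3} the worst case is 28.
No size-2 selection achieves below 20.

20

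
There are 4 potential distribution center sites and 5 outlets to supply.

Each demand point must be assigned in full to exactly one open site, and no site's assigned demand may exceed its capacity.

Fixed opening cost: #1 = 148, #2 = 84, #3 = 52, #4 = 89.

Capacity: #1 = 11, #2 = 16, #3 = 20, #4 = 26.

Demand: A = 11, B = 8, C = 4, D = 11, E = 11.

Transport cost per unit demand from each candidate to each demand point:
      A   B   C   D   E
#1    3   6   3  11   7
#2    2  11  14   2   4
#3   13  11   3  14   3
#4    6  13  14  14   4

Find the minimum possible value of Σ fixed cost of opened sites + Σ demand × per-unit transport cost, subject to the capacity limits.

457

Open {#2, #3, #4}; cheapest assignment that respects the capacities:
  #2 (cap 16, load 11): D — cost 11×2 = 22
  #3 (cap 20, load 12): B, C — cost 8×11 + 4×3 = 100
  #4 (cap 26, load 22): A, E — cost 11×6 + 11×4 = 110
  Shipping 232, fixed 225 → total 457.
  Any other capacity-feasible assignment to {#2, #3, #4} ships for at least 232.
Compare {#1, #2, #3}: its best feasible assignment gives total 516.
Compare {#3, #4}: its best feasible assignment gives total 538.
Every other set of open sites that can feasibly serve all demand totals ≥ 516 even under its best assignment. Minimum: 457.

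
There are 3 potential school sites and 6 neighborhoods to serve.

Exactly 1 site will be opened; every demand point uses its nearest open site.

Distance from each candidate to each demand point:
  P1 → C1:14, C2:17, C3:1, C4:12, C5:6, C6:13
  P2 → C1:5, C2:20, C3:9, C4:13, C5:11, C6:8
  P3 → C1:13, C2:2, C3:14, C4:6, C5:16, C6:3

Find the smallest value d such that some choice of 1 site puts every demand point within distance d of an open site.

Open {P3}.
  Farthest demand point is C5 at distance 16 (to P3); all others are ≤ 16.
With {P1} the worst case is 17.
With {P2} the worst case is 20.
No size-1 selection achieves below 16.

16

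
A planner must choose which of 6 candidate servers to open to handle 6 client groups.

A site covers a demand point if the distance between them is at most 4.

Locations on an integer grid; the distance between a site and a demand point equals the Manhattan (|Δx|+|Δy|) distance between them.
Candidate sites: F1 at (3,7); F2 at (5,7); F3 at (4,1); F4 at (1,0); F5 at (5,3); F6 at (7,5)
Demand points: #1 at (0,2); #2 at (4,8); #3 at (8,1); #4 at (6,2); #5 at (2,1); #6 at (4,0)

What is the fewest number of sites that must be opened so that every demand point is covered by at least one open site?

3

Coverage sets (demand points within 4 of each site):
  F1: {#2}
  F2: {#2}
  F3: {#3, #4, #5, #6}
  F4: {#1, #5, #6}
  F5: {#4, #6}
  F6: {#4}
No 2 sites suffice: every size-2 union leaves at least one demand point uncovered.
But {F1, F3, F4} covers everything, so the minimum is 3.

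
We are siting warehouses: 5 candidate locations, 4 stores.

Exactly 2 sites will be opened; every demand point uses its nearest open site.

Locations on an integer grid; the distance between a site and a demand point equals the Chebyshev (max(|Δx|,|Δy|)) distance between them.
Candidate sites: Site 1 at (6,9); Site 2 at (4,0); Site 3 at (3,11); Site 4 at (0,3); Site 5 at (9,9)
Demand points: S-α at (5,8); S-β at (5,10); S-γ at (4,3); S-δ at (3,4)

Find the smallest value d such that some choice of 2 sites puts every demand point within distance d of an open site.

4

Open {Site 1, Site 2}.
  Farthest demand point is S-δ at distance 4 (to Site 2); all others are ≤ 4.
With {Site 1, Site 4} the worst case is 4.
With {Site 2, Site 3} the worst case is 4.
No size-2 selection achieves below 4.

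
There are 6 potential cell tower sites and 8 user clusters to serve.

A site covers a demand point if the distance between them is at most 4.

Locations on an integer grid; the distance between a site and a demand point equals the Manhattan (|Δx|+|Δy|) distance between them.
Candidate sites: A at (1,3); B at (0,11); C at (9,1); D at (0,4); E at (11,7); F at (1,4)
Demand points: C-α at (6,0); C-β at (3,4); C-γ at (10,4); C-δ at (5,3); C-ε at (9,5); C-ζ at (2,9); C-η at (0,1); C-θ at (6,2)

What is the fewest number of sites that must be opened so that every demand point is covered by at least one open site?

Coverage sets (demand points within 4 of each site):
  A: {C-β, C-δ, C-η}
  B: {C-ζ}
  C: {C-α, C-γ, C-ε, C-θ}
  D: {C-β, C-η}
  E: {C-γ, C-ε}
  F: {C-β, C-η}
No 2 sites suffice: every size-2 union leaves at least one demand point uncovered.
But {A, B, C} covers everything, so the minimum is 3.

3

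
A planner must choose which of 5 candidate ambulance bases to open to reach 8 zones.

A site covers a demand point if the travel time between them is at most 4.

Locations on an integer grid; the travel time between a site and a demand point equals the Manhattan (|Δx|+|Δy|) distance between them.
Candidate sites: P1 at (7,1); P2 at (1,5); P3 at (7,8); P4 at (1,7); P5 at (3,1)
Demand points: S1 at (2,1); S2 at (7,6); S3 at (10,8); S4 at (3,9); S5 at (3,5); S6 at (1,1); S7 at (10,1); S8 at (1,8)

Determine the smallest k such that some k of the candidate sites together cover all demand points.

4

Coverage sets (demand points within 4 of each site):
  P1: {S7}
  P2: {S5, S6, S8}
  P3: {S2, S3}
  P4: {S4, S5, S8}
  P5: {S1, S5, S6}
No 3 sites suffice: every size-3 union leaves at least one demand point uncovered.
But {P1, P3, P4, P5} covers everything, so the minimum is 4.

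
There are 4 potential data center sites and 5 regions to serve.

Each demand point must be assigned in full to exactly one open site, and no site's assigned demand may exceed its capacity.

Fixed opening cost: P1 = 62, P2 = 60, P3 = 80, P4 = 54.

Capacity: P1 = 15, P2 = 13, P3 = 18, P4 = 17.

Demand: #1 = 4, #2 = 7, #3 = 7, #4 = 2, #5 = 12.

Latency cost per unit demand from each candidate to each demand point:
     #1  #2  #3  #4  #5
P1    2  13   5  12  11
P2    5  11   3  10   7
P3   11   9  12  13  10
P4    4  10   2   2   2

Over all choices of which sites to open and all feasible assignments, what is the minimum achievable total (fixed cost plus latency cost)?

Open {P1, P2, P4}; cheapest assignment that respects the capacities:
  P1 (cap 15, load 11): #1, #3 — cost 4×2 + 7×5 = 43
  P2 (cap 13, load 7): #2 — cost 7×11 = 77
  P4 (cap 17, load 14): #4, #5 — cost 2×2 + 12×2 = 28
  Shipping 148, fixed 176 → total 324.
  Any other capacity-feasible assignment to {P1, P2, P4} ships for at least 148.
Compare {P2, P3, P4}: its best feasible assignment gives total 326.
Compare {P1, P3, P4}: its best feasible assignment gives total 330.
Every other set of open sites that can feasibly serve all demand totals ≥ 326 even under its best assignment. Minimum: 324.

324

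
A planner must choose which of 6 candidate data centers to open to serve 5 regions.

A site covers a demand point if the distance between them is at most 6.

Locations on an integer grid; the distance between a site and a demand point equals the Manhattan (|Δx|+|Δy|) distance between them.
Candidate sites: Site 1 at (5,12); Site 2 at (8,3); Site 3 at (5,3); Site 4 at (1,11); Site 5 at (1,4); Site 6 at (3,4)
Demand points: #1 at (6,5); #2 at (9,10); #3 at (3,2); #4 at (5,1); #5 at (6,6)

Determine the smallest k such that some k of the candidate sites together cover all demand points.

2

Coverage sets (demand points within 6 of each site):
  Site 1: {#2}
  Site 2: {#1, #3, #4, #5}
  Site 3: {#1, #3, #4, #5}
  Site 4: {}
  Site 5: {#1, #3}
  Site 6: {#1, #3, #4, #5}
No single site covers all 5 demand points.
But {Site 1, Site 2} covers everything, so the minimum is 2.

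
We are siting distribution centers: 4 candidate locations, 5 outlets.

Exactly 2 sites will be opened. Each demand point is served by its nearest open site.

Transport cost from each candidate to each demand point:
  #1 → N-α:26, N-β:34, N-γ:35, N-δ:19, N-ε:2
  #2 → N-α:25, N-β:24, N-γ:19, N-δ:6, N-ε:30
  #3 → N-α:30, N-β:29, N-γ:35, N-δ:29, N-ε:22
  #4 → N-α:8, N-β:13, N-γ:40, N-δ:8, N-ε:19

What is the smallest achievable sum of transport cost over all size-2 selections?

65

Open {#2, #4}.
  N-α→#4 8, N-β→#4 13, N-γ→#2 19, N-δ→#2 6, N-ε→#4 19  ⇒ total 65.
Compare {#1, #4}: total 66.
Compare {#1, #2}: total 76.
No size-2 selection does better; minimum is 65.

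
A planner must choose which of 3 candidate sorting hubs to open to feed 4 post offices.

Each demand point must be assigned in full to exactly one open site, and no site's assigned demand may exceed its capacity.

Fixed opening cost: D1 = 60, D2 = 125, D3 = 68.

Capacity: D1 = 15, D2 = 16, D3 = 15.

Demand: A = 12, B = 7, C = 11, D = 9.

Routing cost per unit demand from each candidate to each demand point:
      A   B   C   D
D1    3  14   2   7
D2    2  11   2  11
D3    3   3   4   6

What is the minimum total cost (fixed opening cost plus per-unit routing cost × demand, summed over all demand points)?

487

Open {D1, D2, D3}; cheapest assignment that respects the capacities:
  D1 (cap 15, load 11): C — cost 11×2 = 22
  D2 (cap 16, load 16): B, D — cost 7×11 + 9×11 = 176
  D3 (cap 15, load 12): A — cost 12×3 = 36
  Shipping 234, fixed 253 → total 487.
  Any other capacity-feasible assignment to {D1, D2, D3} ships for at least 234.
Total demand is 39 and no other set of sites has combined capacity ≥ 39, so {D1, D2, D3} is the only feasible choice of open sites. Minimum: 487.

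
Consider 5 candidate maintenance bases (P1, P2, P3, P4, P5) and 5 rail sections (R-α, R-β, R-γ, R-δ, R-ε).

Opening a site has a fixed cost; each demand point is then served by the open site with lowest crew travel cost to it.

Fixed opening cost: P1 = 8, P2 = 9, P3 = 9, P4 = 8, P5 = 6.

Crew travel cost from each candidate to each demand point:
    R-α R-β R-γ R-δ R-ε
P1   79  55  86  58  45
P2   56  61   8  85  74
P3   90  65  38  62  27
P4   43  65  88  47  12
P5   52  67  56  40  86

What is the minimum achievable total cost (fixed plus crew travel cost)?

Open {P2, P4, P5}: assign each demand point to its cheapest open site.
  R-α→P4 43, R-β→P2 61, R-γ→P2 8, R-δ→P5 40, R-ε→P4 12
  crew travel cost 164, fixed 23 → total 187.
Compare {P2, P4}: crew travel cost 171 + fixed 17 = 188.
Compare {P1, P2, P4, P5}: crew travel cost 158 + fixed 31 = 189.
Compare {P1, P2, P4}: crew travel cost 165 + fixed 25 = 190.
All other subsets cost ≥ 188. Minimum total cost: 187.

187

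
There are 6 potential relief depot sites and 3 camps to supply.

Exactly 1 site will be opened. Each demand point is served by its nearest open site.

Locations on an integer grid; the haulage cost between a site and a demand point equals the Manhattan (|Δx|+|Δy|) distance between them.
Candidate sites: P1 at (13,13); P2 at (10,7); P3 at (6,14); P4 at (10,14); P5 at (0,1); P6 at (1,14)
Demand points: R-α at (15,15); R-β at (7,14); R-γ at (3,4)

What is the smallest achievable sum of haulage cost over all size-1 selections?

Open {P3}.
  R-α→P3 10, R-β→P3 1, R-γ→P3 13  ⇒ total 24.
Compare {P4}: total 26.
Compare {P1}: total 30.
No size-1 selection does better; minimum is 24.

24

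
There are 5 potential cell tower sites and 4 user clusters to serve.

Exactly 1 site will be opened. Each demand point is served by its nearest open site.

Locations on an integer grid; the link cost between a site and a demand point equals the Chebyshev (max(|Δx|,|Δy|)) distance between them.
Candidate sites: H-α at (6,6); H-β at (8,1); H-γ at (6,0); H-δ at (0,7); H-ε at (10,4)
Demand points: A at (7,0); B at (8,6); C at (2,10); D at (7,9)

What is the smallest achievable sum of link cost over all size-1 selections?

15

Open {H-α}.
  A→H-α 6, B→H-α 2, C→H-α 4, D→H-α 3  ⇒ total 15.
Compare {H-ε}: total 19.
Compare {H-β}: total 23.
No size-1 selection does better; minimum is 15.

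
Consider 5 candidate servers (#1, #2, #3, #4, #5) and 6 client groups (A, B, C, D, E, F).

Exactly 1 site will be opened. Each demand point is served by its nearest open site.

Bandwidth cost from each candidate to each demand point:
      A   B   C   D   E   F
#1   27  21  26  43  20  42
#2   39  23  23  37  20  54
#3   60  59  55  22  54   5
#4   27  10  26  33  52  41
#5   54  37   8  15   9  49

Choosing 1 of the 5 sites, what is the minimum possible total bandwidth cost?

Open {#5}.
  A→#5 54, B→#5 37, C→#5 8, D→#5 15, E→#5 9, F→#5 49  ⇒ total 172.
Compare {#1}: total 179.
Compare {#4}: total 189.
No size-1 selection does better; minimum is 172.

172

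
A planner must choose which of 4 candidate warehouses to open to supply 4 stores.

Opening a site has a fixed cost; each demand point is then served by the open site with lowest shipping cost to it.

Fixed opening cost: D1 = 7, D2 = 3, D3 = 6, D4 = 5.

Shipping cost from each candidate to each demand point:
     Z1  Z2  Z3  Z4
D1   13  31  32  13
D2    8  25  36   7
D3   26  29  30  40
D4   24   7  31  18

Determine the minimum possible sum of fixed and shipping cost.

61

Open {D2, D4}: assign each demand point to its cheapest open site.
  Z1→D2 8, Z2→D4 7, Z3→D4 31, Z4→D2 7
  shipping cost 53, fixed 8 → total 61.
Compare {D2, D3, D4}: shipping cost 52 + fixed 14 = 66.
Compare {D1, D2, D4}: shipping cost 53 + fixed 15 = 68.
Compare {D1, D2, D3, D4}: shipping cost 52 + fixed 21 = 73.
All other subsets cost ≥ 66. Minimum total cost: 61.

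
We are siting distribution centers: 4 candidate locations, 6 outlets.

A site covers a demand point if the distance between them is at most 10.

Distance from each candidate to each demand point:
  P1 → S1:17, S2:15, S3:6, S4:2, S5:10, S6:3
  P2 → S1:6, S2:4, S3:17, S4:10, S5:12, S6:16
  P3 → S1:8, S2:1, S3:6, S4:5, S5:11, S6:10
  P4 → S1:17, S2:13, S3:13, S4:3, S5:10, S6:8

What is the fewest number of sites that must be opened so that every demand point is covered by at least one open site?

Coverage sets (demand points within 10 of each site):
  P1: {S3, S4, S5, S6}
  P2: {S1, S2, S4}
  P3: {S1, S2, S3, S4, S6}
  P4: {S4, S5, S6}
No single site covers all 6 demand points.
But {P1, P2} covers everything, so the minimum is 2.

2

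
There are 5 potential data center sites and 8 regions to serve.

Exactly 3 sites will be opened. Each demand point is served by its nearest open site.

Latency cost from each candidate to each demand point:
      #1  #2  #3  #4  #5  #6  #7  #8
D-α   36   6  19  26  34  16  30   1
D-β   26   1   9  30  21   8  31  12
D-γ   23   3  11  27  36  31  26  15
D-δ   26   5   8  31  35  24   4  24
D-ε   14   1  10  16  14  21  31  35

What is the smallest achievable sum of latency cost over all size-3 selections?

74

Open {D-α, D-δ, D-ε}.
  #1→D-ε 14, #2→D-ε 1, #3→D-δ 8, #4→D-ε 16, #5→D-ε 14, #6→D-α 16, #7→D-δ 4, #8→D-α 1  ⇒ total 74.
Compare {D-β, D-δ, D-ε}: total 77.
Compare {D-α, D-β, D-ε}: total 93.
No size-3 selection does better; minimum is 74.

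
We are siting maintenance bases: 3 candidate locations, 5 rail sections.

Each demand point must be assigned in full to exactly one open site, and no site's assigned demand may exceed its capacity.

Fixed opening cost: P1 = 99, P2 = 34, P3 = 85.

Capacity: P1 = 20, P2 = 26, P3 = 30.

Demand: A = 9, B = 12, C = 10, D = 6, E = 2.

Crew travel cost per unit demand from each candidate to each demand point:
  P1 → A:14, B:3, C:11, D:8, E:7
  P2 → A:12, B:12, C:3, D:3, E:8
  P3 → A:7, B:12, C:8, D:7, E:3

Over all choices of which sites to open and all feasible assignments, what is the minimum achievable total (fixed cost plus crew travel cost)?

Open {P1, P2}; cheapest assignment that respects the capacities:
  P1 (cap 20, load 14): B, E — cost 12×3 + 2×7 = 50
  P2 (cap 26, load 25): A, C, D — cost 9×12 + 10×3 + 6×3 = 156
  Shipping 206, fixed 133 → total 339.
  Any other capacity-feasible assignment to {P1, P2} ships for at least 206.
Compare {P1, P2, P3}: its best feasible assignment gives total 371.
Compare {P2, P3}: its best feasible assignment gives total 380.
Every other set of open sites that can feasibly serve all demand totals ≥ 371 even under its best assignment. Minimum: 339.

339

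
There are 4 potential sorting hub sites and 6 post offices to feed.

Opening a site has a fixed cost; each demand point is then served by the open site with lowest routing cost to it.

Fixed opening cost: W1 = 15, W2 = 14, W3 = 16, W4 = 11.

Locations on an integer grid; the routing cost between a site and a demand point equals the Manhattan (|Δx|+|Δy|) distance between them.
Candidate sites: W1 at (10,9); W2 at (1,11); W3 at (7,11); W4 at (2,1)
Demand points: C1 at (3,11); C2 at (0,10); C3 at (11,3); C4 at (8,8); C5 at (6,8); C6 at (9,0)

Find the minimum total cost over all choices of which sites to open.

58

Open {W1, W2}: assign each demand point to its cheapest open site.
  C1→W2 2, C2→W2 2, C3→W1 7, C4→W1 3, C5→W1 5, C6→W1 10
  routing cost 29, fixed 29 → total 58.
Compare {W1}: routing cost 45 + fixed 15 = 60.
Compare {W3}: routing cost 45 + fixed 16 = 61.
Compare {W2, W4}: routing cost 41 + fixed 25 = 66.
All other subsets cost ≥ 60. Minimum total cost: 58.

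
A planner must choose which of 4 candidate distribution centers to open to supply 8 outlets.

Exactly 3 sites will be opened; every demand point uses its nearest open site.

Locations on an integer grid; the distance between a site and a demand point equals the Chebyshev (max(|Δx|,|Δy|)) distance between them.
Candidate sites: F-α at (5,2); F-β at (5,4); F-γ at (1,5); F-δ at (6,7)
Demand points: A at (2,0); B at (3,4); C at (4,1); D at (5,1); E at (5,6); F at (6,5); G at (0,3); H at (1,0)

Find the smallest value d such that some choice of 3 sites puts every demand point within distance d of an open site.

4

Open {F-α, F-β, F-γ}.
  Farthest demand point is H at distance 4 (to F-α); all others are ≤ 4.
With {F-α, F-γ, F-δ} the worst case is 4.
With {F-β, F-γ, F-δ} the worst case is 4.
No size-3 selection achieves below 4.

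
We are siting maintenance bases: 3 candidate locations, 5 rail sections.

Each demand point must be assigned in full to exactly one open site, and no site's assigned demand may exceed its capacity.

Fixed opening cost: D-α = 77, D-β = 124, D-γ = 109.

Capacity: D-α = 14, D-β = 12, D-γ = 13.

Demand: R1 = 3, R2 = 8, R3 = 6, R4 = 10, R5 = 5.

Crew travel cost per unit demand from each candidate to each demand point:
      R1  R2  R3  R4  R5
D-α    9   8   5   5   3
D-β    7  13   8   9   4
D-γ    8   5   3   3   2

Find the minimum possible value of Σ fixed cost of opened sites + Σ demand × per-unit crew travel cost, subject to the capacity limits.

475

Open {D-α, D-β, D-γ}; cheapest assignment that respects the capacities:
  D-α (cap 14, load 14): R2, R3 — cost 8×8 + 6×5 = 94
  D-β (cap 12, load 8): R1, R5 — cost 3×7 + 5×4 = 41
  D-γ (cap 13, load 10): R4 — cost 10×3 = 30
  Shipping 165, fixed 310 → total 475.
  Any other capacity-feasible assignment to {D-α, D-β, D-γ} ships for at least 165.
Total demand is 32 and no other set of sites has combined capacity ≥ 32, so {D-α, D-β, D-γ} is the only feasible choice of open sites. Minimum: 475.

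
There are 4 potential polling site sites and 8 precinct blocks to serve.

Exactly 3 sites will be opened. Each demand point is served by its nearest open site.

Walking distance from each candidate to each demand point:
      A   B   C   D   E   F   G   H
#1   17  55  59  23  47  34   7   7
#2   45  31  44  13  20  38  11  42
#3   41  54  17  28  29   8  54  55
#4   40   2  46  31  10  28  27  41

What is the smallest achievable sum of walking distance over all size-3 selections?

91

Open {#1, #3, #4}.
  A→#1 17, B→#4 2, C→#3 17, D→#1 23, E→#4 10, F→#3 8, G→#1 7, H→#1 7  ⇒ total 91.
Compare {#1, #2, #3}: total 120.
Compare {#1, #2, #4}: total 128.
No size-3 selection does better; minimum is 91.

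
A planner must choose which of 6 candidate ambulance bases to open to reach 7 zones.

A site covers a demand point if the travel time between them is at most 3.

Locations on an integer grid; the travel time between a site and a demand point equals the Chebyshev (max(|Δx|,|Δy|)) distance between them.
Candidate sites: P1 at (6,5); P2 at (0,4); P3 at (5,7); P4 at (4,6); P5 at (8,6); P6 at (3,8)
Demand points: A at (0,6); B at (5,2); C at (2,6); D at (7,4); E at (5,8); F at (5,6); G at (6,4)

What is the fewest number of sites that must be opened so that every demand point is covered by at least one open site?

2

Coverage sets (demand points within 3 of each site):
  P1: {B, D, E, F, G}
  P2: {A, C}
  P3: {C, D, E, F, G}
  P4: {C, D, E, F, G}
  P5: {D, E, F, G}
  P6: {A, C, E, F}
No single site covers all 7 demand points.
But {P1, P2} covers everything, so the minimum is 2.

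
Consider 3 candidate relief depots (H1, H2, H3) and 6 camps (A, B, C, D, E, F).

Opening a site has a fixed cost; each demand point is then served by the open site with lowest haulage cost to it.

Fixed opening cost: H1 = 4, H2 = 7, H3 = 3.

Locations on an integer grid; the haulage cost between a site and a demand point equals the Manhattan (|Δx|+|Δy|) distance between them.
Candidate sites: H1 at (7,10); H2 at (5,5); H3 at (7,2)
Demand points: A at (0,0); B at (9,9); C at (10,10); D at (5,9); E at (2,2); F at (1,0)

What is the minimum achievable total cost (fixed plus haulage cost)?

38

Open {H1, H3}: assign each demand point to its cheapest open site.
  A→H3 9, B→H1 3, C→H1 3, D→H1 3, E→H3 5, F→H3 8
  haulage cost 31, fixed 7 → total 38.
Compare {H1, H2}: haulage cost 34 + fixed 11 = 45.
Compare {H1, H2, H3}: haulage cost 31 + fixed 14 = 45.
Compare {H2}: haulage cost 47 + fixed 7 = 54.
All other subsets cost ≥ 45. Minimum total cost: 38.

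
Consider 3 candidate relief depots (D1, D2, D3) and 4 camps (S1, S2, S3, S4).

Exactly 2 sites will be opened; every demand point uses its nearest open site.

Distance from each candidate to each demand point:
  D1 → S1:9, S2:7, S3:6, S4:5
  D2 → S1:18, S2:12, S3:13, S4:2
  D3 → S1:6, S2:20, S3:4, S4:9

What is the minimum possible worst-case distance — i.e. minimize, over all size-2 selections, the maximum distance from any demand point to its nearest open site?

7

Open {D1, D3}.
  Farthest demand point is S2 at distance 7 (to D1); all others are ≤ 7.
With {D1, D2} the worst case is 9.
With {D2, D3} the worst case is 12.
No size-2 selection achieves below 7.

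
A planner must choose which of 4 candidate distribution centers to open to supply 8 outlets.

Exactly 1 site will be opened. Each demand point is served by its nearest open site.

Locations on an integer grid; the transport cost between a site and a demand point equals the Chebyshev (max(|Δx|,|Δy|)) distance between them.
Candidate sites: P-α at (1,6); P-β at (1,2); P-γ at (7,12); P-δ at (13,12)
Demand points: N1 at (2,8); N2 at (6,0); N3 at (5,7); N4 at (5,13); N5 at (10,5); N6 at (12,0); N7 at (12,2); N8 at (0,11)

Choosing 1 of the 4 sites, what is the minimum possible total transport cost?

55

Open {P-α}.
  N1→P-α 2, N2→P-α 6, N3→P-α 4, N4→P-α 7, N5→P-α 9, N6→P-α 11, N7→P-α 11, N8→P-α 5  ⇒ total 55.
Compare {P-γ}: total 60.
Compare {P-β}: total 67.
No size-1 selection does better; minimum is 55.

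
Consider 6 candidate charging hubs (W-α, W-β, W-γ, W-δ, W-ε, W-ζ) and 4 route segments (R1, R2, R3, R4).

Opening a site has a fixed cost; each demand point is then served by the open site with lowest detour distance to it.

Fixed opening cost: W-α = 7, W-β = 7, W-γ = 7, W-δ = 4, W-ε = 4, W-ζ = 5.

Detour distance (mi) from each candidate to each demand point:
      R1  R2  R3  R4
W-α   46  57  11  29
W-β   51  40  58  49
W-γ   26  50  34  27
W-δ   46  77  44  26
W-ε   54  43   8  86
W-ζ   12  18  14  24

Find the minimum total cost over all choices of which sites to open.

Open {W-ε, W-ζ}: assign each demand point to its cheapest open site.
  R1→W-ζ 12, R2→W-ζ 18, R3→W-ε 8, R4→W-ζ 24
  detour distance 62, fixed 9 → total 71.
Compare {W-ζ}: detour distance 68 + fixed 5 = 73.
Compare {W-δ, W-ε, W-ζ}: detour distance 62 + fixed 13 = 75.
Compare {W-α, W-ζ}: detour distance 65 + fixed 12 = 77.
All other subsets cost ≥ 73. Minimum total cost: 71.

71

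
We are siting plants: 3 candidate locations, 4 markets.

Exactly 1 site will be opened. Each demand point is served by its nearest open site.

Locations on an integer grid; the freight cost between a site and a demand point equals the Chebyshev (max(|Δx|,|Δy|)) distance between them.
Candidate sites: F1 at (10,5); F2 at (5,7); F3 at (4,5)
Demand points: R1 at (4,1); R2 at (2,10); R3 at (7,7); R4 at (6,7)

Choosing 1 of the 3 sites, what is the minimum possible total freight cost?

Open {F2}.
  R1→F2 6, R2→F2 3, R3→F2 2, R4→F2 1  ⇒ total 12.
Compare {F3}: total 14.
Compare {F1}: total 21.

12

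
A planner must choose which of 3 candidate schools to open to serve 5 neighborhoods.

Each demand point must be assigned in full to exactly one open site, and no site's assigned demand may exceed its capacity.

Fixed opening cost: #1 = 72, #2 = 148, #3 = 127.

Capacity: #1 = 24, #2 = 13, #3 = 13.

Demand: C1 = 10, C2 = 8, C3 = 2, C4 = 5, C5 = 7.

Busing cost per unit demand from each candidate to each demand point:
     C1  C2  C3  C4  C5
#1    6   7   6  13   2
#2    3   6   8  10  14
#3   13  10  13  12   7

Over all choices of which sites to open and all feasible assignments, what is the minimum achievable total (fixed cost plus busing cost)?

397

Open {#1, #2}; cheapest assignment that respects the capacities:
  #1 (cap 24, load 22): C2, C3, C4, C5 — cost 8×7 + 2×6 + 5×13 + 7×2 = 147
  #2 (cap 13, load 10): C1 — cost 10×3 = 30
  Shipping 177, fixed 220 → total 397.
  Any other capacity-feasible assignment to {#1, #2} ships for at least 177.
Compare {#1, #3}: its best feasible assignment gives total 425.
Compare {#1, #2, #3}: its best feasible assignment gives total 519.
Every other set of open sites that can feasibly serve all demand totals ≥ 425 even under its best assignment. Minimum: 397.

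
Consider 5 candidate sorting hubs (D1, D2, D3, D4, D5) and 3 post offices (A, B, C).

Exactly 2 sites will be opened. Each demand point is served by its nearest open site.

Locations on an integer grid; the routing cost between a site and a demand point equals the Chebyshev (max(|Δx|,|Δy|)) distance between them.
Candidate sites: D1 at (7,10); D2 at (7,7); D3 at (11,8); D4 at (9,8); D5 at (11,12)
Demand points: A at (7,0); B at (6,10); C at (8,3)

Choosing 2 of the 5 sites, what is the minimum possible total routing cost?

12

Open {D1, D2}.
  A→D2 7, B→D1 1, C→D2 4  ⇒ total 12.
Compare {D1, D3}: total 14.
Compare {D1, D4}: total 14.
No size-2 selection does better; minimum is 12.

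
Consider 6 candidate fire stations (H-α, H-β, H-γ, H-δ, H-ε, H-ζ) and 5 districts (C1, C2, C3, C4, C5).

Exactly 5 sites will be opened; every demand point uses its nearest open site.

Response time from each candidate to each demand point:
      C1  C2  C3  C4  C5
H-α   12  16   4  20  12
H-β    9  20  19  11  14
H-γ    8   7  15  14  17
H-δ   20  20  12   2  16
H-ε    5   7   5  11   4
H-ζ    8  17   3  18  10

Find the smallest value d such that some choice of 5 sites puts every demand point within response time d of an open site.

Open {H-α, H-β, H-γ, H-δ, H-ε}.
  Farthest demand point is C2 at response time 7 (to H-γ); all others are ≤ 7.
With {H-α, H-β, H-δ, H-ε, H-ζ} the worst case is 7.
With {H-α, H-γ, H-δ, H-ε, H-ζ} the worst case is 7.
No size-5 selection achieves below 7.

7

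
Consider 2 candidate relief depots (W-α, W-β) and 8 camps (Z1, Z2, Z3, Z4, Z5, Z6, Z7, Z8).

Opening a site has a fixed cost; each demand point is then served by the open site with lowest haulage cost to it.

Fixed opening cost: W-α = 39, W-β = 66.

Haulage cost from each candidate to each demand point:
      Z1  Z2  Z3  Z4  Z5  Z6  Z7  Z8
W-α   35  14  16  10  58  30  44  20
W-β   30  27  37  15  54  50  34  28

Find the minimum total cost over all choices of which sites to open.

Open {W-α}: assign each demand point to its cheapest open site.
  Z1→W-α 35, Z2→W-α 14, Z3→W-α 16, Z4→W-α 10, Z5→W-α 58, Z6→W-α 30, Z7→W-α 44, Z8→W-α 20
  haulage cost 227, fixed 39 → total 266.
Compare {W-α, W-β}: haulage cost 208 + fixed 105 = 313.
Compare {W-β}: haulage cost 275 + fixed 66 = 341.

266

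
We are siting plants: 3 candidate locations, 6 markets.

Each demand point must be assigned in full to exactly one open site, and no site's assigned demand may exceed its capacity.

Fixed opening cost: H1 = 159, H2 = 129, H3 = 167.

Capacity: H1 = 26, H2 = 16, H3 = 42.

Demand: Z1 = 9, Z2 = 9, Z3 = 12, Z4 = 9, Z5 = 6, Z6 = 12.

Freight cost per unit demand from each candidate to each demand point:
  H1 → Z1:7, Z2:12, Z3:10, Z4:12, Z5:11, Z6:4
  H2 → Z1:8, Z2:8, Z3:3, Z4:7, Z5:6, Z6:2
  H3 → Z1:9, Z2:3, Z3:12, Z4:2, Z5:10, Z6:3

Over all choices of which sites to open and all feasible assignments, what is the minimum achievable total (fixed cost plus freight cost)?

629

Open {H2, H3}; cheapest assignment that respects the capacities:
  H2 (cap 16, load 15): Z1, Z5 — cost 9×8 + 6×6 = 108
  H3 (cap 42, load 42): Z2, Z3, Z4, Z6 — cost 9×3 + 12×12 + 9×2 + 12×3 = 225
  Shipping 333, fixed 296 → total 629.
  Any other capacity-feasible assignment to {H2, H3} ships for at least 333.
Compare {H1, H3}: its best feasible assignment gives total 650.
Compare {H1, H2, H3}: its best feasible assignment gives total 695.
Every other set of open sites that can feasibly serve all demand totals ≥ 650 even under its best assignment. Minimum: 629.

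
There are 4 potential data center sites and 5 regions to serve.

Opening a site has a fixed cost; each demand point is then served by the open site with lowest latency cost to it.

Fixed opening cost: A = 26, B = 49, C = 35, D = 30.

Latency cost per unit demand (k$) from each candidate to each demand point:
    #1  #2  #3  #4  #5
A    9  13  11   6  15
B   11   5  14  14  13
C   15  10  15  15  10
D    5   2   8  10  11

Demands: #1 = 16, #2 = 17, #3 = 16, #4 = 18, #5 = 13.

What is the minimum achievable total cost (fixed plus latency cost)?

Open {A, D}: assign each demand point to its cheapest open site.
  #1→D 16×5=80, #2→D 17×2=34, #3→D 16×8=128, #4→A 18×6=108, #5→D 13×11=143
  latency cost 493, fixed 56 → total 549.
Compare {A, C, D}: latency cost 480 + fixed 91 = 571.
Compare {D}: latency cost 565 + fixed 30 = 595.
Compare {A, B, D}: latency cost 493 + fixed 105 = 598.
All other subsets cost ≥ 571. Minimum total cost: 549.

549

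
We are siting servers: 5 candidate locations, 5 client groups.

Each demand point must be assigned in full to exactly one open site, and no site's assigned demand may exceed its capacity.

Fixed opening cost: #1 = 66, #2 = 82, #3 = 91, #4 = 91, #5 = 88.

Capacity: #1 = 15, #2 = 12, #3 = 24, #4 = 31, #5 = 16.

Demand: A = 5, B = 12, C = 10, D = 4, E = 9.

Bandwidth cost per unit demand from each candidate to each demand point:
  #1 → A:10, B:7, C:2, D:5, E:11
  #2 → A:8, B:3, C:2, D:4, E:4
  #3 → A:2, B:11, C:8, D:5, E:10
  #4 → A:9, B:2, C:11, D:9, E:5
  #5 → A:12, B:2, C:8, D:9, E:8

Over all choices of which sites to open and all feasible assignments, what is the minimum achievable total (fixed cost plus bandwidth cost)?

311

Open {#1, #4}; cheapest assignment that respects the capacities:
  #1 (cap 15, load 14): C, D — cost 10×2 + 4×5 = 40
  #4 (cap 31, load 26): A, B, E — cost 5×9 + 12×2 + 9×5 = 114
  Shipping 154, fixed 157 → total 311.
  Any other capacity-feasible assignment to {#1, #4} ships for at least 154.
Compare {#2, #4}: its best feasible assignment gives total 343.
Compare {#3, #4}: its best feasible assignment gives total 361.
Every other set of open sites that can feasibly serve all demand totals ≥ 343 even under its best assignment. Minimum: 311.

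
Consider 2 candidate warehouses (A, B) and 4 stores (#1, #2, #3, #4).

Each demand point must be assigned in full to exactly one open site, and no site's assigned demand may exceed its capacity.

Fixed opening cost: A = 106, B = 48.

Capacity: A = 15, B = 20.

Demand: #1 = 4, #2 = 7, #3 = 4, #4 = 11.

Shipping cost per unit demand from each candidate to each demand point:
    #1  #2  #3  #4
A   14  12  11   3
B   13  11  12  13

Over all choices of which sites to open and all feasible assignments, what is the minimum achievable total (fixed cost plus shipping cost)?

360

Open {A, B}; cheapest assignment that respects the capacities:
  A (cap 15, load 15): #3, #4 — cost 4×11 + 11×3 = 77
  B (cap 20, load 11): #1, #2 — cost 4×13 + 7×11 = 129
  Shipping 206, fixed 154 → total 360.
  Any other capacity-feasible assignment to {A, B} ships for at least 206.
Total demand is 26 and no other set of sites has combined capacity ≥ 26, so {A, B} is the only feasible choice of open sites. Minimum: 360.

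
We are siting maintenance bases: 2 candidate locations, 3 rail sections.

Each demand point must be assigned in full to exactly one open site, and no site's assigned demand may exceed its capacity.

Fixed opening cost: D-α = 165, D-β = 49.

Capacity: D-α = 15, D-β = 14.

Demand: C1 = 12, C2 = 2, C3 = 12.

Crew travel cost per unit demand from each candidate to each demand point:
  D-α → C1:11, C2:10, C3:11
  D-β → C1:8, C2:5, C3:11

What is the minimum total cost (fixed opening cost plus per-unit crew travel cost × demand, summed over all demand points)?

452

Open {D-α, D-β}; cheapest assignment that respects the capacities:
  D-α (cap 15, load 12): C3 — cost 12×11 = 132
  D-β (cap 14, load 14): C1, C2 — cost 12×8 + 2×5 = 106
  Shipping 238, fixed 214 → total 452.
  Any other capacity-feasible assignment to {D-α, D-β} ships for at least 238.
Total demand is 26 and no other set of sites has combined capacity ≥ 26, so {D-α, D-β} is the only feasible choice of open sites. Minimum: 452.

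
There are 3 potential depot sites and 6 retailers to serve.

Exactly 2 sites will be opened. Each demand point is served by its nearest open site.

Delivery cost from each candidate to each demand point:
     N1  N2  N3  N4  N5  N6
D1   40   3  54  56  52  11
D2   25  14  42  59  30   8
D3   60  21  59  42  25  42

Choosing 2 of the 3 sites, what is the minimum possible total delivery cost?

156

Open {D2, D3}.
  N1→D2 25, N2→D2 14, N3→D2 42, N4→D3 42, N5→D3 25, N6→D2 8  ⇒ total 156.
Compare {D1, D2}: total 164.
Compare {D1, D3}: total 175.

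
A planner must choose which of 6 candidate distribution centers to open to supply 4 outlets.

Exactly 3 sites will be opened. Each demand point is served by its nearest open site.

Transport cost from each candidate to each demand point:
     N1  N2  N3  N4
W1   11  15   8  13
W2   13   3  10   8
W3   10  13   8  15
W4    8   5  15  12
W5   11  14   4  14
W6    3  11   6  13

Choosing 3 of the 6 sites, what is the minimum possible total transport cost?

Open {W2, W5, W6}.
  N1→W6 3, N2→W2 3, N3→W5 4, N4→W2 8  ⇒ total 18.
Compare {W1, W2, W6}: total 20.
Compare {W2, W3, W6}: total 20.
No size-3 selection does better; minimum is 18.

18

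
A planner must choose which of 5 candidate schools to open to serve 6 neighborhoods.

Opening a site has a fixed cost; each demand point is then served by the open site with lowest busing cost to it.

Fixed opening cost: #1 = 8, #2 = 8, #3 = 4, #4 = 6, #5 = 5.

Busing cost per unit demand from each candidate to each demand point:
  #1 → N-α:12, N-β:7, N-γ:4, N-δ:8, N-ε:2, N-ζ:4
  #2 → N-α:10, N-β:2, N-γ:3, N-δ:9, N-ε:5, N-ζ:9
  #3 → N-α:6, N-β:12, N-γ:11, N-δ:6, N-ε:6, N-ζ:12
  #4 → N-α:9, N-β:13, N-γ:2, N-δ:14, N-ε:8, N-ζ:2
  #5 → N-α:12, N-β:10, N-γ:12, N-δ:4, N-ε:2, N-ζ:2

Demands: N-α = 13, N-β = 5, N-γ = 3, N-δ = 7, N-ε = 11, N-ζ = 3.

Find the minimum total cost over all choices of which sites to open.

170

Open {#2, #3, #5}: assign each demand point to its cheapest open site.
  N-α→#3 13×6=78, N-β→#2 5×2=10, N-γ→#2 3×3=9, N-δ→#5 7×4=28, N-ε→#5 11×2=22, N-ζ→#5 3×2=6
  busing cost 153, fixed 17 → total 170.
Compare {#2, #3, #4, #5}: busing cost 150 + fixed 23 = 173.
Compare {#1, #2, #3, #5}: busing cost 153 + fixed 25 = 178.
Compare {#1, #2, #3, #4, #5}: busing cost 150 + fixed 31 = 181.
All other subsets cost ≥ 173. Minimum total cost: 170.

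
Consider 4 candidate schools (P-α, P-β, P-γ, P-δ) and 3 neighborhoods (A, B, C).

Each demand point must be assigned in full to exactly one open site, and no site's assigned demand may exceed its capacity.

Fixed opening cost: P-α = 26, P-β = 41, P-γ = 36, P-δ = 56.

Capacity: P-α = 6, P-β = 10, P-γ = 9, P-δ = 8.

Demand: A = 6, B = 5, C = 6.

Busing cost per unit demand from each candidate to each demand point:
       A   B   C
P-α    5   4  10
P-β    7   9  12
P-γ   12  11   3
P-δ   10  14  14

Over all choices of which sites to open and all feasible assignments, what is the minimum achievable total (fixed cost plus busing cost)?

183

Open {P-α, P-β, P-γ}; cheapest assignment that respects the capacities:
  P-α (cap 6, load 5): B — cost 5×4 = 20
  P-β (cap 10, load 6): A — cost 6×7 = 42
  P-γ (cap 9, load 6): C — cost 6×3 = 18
  Shipping 80, fixed 103 → total 183.
  Any other capacity-feasible assignment to {P-α, P-β, P-γ} ships for at least 80.
Compare {P-α, P-γ, P-δ}: its best feasible assignment gives total 216.
Compare {P-α, P-β, P-γ, P-δ}: its best feasible assignment gives total 239.
Every other set of open sites that can feasibly serve all demand totals ≥ 216 even under its best assignment. Minimum: 183.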